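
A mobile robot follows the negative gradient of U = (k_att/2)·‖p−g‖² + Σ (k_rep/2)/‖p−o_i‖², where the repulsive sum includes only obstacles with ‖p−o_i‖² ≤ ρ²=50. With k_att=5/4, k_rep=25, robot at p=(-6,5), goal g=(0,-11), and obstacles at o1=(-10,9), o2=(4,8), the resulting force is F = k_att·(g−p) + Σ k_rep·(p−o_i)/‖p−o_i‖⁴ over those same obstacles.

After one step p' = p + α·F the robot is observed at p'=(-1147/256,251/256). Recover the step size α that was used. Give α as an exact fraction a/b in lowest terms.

α = 1/5

F_att = 5/4·(g−p) = 5/4·(6,-16) = (7.5000,-20.0000)
o1: d²=32 ≤ ρ²=50; F_rep = 25·(4,-4)/32² = (0.0977,-0.0977)
o2: d²=109 > ρ²=50 → inactive
F = F_att + ΣF_rep = (7.5977,-20.0977)
Δp = p'−p = (1.5195,-4.0195); α = Δx/Fx = (389/256) / (1945/256) = 1/5
check: Δy/Fy = (-1029/256) / (-5145/256) = 1/5 ✓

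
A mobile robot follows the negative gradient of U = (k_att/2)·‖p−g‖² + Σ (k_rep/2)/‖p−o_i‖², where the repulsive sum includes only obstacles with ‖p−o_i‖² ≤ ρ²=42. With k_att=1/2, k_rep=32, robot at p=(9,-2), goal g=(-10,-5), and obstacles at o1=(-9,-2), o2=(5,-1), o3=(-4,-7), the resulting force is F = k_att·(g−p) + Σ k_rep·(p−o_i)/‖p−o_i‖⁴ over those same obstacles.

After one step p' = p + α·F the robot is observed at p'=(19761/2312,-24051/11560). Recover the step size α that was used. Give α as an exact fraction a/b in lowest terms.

F_att = 1/2·(g−p) = 1/2·(-19,-3) = (-9.5000,-1.5000)
o1: d²=324 > ρ²=42 → inactive
o2: d²=17 ≤ ρ²=42; F_rep = 32·(4,-1)/17² = (0.4429,-0.1107)
o3: d²=194 > ρ²=42 → inactive
F = F_att + ΣF_rep = (-9.0571,-1.6107)
Δp = p'−p = (-0.4529,-0.0805); α = Δx/Fx = (-1047/2312) / (-5235/578) = 1/20
check: Δy/Fy = (-931/11560) / (-931/578) = 1/20 ✓

α = 1/20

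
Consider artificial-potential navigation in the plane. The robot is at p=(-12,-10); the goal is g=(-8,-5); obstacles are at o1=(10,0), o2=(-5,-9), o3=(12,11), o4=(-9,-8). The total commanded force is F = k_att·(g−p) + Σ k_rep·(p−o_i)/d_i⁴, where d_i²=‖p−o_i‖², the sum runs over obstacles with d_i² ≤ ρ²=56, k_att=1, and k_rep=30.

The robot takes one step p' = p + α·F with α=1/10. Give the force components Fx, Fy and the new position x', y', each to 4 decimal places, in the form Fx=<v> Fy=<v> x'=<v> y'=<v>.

Fx=3.3835 Fy=4.6330 x'=-11.6617 y'=-9.5367

F_att = 1·(g−p) = 1·(4,5) = (4.0000,5.0000)
o1: d²=584 > ρ²=56 → inactive
o2: d²=50 ≤ ρ²=56; F_rep = 30·(-7,-1)/50² = (-0.0840,-0.0120)
o3: d²=1017 > ρ²=56 → inactive
o4: d²=13 ≤ ρ²=56; F_rep = 30·(-3,-2)/13² = (-0.5325,-0.3550)
F = F_att + ΣF_rep = (3.3835,4.6330)
p' = p + 1/10·F = (-11.6617,-9.5367)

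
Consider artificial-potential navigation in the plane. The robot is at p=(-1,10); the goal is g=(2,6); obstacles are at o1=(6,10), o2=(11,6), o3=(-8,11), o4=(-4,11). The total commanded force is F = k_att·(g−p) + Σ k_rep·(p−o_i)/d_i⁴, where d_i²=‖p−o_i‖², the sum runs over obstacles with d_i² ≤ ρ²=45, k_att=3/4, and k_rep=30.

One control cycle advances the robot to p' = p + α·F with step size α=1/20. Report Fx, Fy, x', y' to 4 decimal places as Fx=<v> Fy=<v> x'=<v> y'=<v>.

F_att = 3/4·(g−p) = 3/4·(3,-4) = (2.2500,-3.0000)
o1: d²=49 > ρ²=45 → inactive
o2: d²=160 > ρ²=45 → inactive
o3: d²=50 > ρ²=45 → inactive
o4: d²=10 ≤ ρ²=45; F_rep = 30·(3,-1)/10² = (0.9000,-0.3000)
F = F_att + ΣF_rep = (3.1500,-3.3000)
p' = p + 1/20·F = (-0.8425,9.8350)

Fx=3.1500 Fy=-3.3000 x'=-0.8425 y'=9.8350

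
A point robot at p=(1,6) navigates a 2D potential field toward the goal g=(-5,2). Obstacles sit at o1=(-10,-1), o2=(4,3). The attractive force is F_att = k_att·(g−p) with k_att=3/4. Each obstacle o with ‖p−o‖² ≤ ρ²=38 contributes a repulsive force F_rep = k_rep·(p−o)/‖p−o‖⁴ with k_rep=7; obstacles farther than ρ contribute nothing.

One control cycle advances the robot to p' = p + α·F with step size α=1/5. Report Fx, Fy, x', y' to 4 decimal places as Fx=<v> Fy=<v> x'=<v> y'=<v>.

F_att = 3/4·(g−p) = 3/4·(-6,-4) = (-4.5000,-3.0000)
o1: d²=170 > ρ²=38 → inactive
o2: d²=18 ≤ ρ²=38; F_rep = 7·(-3,3)/18² = (-0.0648,0.0648)
F = F_att + ΣF_rep = (-4.5648,-2.9352)
p' = p + 1/5·F = (0.0870,5.4130)

Fx=-4.5648 Fy=-2.9352 x'=0.0870 y'=5.4130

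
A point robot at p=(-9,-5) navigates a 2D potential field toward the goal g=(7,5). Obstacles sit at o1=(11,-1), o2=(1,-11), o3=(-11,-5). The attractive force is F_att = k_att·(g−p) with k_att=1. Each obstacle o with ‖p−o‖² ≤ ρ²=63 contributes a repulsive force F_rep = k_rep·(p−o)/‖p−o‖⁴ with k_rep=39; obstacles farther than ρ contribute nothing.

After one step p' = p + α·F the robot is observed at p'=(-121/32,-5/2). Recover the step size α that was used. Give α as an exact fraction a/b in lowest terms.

F_att = 1·(g−p) = 1·(16,10) = (16.0000,10.0000)
o1: d²=416 > ρ²=63 → inactive
o2: d²=136 > ρ²=63 → inactive
o3: d²=4 ≤ ρ²=63; F_rep = 39·(2,0)/4² = (4.8750,0.0000)
F = F_att + ΣF_rep = (20.8750,10.0000)
Δp = p'−p = (5.2188,2.5000); α = Δx/Fx = (167/32) / (167/8) = 1/4
check: Δy/Fy = (5/2) / (10) = 1/4 ✓

α = 1/4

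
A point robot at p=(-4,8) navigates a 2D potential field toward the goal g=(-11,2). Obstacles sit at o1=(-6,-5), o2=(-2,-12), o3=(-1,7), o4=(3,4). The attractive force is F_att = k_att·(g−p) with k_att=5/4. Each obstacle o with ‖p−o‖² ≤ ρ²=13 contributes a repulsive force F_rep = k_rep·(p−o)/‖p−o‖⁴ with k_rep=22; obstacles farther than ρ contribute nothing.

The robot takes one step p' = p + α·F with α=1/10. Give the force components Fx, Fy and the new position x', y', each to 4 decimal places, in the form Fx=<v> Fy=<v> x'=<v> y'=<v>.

Fx=-9.4100 Fy=-7.2800 x'=-4.9410 y'=7.2720

F_att = 5/4·(g−p) = 5/4·(-7,-6) = (-8.7500,-7.5000)
o1: d²=173 > ρ²=13 → inactive
o2: d²=404 > ρ²=13 → inactive
o3: d²=10 ≤ ρ²=13; F_rep = 22·(-3,1)/10² = (-0.6600,0.2200)
o4: d²=65 > ρ²=13 → inactive
F = F_att + ΣF_rep = (-9.4100,-7.2800)
p' = p + 1/10·F = (-4.9410,7.2720)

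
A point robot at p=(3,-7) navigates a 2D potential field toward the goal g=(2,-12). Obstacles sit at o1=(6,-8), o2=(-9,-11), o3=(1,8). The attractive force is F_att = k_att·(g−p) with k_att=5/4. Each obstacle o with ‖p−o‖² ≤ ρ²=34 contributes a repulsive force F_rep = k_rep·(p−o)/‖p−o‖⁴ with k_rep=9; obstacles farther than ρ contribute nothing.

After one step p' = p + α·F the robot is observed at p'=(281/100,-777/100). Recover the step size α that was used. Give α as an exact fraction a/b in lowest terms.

F_att = 5/4·(g−p) = 5/4·(-1,-5) = (-1.2500,-6.2500)
o1: d²=10 ≤ ρ²=34; F_rep = 9·(-3,1)/10² = (-0.2700,0.0900)
o2: d²=160 > ρ²=34 → inactive
o3: d²=229 > ρ²=34 → inactive
F = F_att + ΣF_rep = (-1.5200,-6.1600)
Δp = p'−p = (-0.1900,-0.7700); α = Δx/Fx = (-19/100) / (-38/25) = 1/8
check: Δy/Fy = (-77/100) / (-154/25) = 1/8 ✓

α = 1/8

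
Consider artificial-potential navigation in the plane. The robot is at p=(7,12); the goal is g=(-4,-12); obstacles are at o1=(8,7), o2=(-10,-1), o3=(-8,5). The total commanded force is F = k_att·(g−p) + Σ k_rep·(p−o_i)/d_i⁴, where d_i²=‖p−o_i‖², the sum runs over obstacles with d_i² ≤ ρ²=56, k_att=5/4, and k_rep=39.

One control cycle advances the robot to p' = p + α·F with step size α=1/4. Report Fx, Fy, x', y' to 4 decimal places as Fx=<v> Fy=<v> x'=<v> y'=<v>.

F_att = 5/4·(g−p) = 5/4·(-11,-24) = (-13.7500,-30.0000)
o1: d²=26 ≤ ρ²=56; F_rep = 39·(-1,5)/26² = (-0.0577,0.2885)
o2: d²=458 > ρ²=56 → inactive
o3: d²=274 > ρ²=56 → inactive
F = F_att + ΣF_rep = (-13.8077,-29.7115)
p' = p + 1/4·F = (3.5481,4.5721)

Fx=-13.8077 Fy=-29.7115 x'=3.5481 y'=4.5721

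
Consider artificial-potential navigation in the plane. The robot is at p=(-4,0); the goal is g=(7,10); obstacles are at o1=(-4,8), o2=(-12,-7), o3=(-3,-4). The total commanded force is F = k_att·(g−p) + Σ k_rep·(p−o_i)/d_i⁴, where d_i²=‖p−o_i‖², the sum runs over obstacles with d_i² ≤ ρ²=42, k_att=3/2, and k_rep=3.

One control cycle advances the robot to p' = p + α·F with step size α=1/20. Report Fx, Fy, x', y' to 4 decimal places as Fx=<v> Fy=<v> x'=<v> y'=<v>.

Fx=16.4896 Fy=15.0415 x'=-3.1755 y'=0.7521

F_att = 3/2·(g−p) = 3/2·(11,10) = (16.5000,15.0000)
o1: d²=64 > ρ²=42 → inactive
o2: d²=113 > ρ²=42 → inactive
o3: d²=17 ≤ ρ²=42; F_rep = 3·(-1,4)/17² = (-0.0104,0.0415)
F = F_att + ΣF_rep = (16.4896,15.0415)
p' = p + 1/20·F = (-3.1755,0.7521)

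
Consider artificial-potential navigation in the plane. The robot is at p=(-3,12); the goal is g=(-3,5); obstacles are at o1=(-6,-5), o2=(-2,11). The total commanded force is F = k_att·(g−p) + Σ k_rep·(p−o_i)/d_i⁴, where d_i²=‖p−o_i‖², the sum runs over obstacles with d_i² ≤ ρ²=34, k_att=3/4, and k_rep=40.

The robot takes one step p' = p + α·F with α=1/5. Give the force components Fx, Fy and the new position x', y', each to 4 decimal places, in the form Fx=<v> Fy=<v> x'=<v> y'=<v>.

F_att = 3/4·(g−p) = 3/4·(0,-7) = (0.0000,-5.2500)
o1: d²=298 > ρ²=34 → inactive
o2: d²=2 ≤ ρ²=34; F_rep = 40·(-1,1)/2² = (-10.0000,10.0000)
F = F_att + ΣF_rep = (-10.0000,4.7500)
p' = p + 1/5·F = (-5.0000,12.9500)

Fx=-10.0000 Fy=4.7500 x'=-5.0000 y'=12.9500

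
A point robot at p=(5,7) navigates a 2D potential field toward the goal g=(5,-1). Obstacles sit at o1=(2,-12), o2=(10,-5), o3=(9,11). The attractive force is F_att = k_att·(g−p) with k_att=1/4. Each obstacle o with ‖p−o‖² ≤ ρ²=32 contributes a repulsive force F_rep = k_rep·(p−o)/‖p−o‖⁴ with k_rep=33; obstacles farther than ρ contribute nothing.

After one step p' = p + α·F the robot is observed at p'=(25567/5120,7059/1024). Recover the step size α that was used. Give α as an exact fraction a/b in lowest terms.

α = 1/20

F_att = 1/4·(g−p) = 1/4·(0,-8) = (0.0000,-2.0000)
o1: d²=370 > ρ²=32 → inactive
o2: d²=169 > ρ²=32 → inactive
o3: d²=32 ≤ ρ²=32; F_rep = 33·(-4,-4)/32² = (-0.1289,-0.1289)
F = F_att + ΣF_rep = (-0.1289,-2.1289)
Δp = p'−p = (-0.0064,-0.1064); α = Δx/Fx = (-33/5120) / (-33/256) = 1/20
check: Δy/Fy = (-109/1024) / (-545/256) = 1/20 ✓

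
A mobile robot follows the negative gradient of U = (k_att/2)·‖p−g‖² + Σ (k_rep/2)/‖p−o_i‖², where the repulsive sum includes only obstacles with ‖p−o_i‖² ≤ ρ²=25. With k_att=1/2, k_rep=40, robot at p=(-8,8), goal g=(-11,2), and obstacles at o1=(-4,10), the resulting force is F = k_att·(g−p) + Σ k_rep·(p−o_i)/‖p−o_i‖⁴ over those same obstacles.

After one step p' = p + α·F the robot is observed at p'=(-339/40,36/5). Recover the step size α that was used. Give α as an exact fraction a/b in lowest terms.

F_att = 1/2·(g−p) = 1/2·(-3,-6) = (-1.5000,-3.0000)
o1: d²=20 ≤ ρ²=25; F_rep = 40·(-4,-2)/20² = (-0.4000,-0.2000)
F = F_att + ΣF_rep = (-1.9000,-3.2000)
Δp = p'−p = (-0.4750,-0.8000); α = Δx/Fx = (-19/40) / (-19/10) = 1/4
check: Δy/Fy = (-4/5) / (-16/5) = 1/4 ✓

α = 1/4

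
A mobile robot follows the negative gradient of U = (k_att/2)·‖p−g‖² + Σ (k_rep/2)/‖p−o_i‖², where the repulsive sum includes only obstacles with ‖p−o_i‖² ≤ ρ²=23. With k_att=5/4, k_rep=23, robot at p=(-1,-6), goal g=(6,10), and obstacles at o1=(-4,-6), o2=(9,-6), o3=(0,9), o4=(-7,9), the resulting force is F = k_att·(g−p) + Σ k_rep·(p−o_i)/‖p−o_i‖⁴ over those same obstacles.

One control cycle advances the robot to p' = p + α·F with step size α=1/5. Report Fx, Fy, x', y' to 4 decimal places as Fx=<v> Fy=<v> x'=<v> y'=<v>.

F_att = 5/4·(g−p) = 5/4·(7,16) = (8.7500,20.0000)
o1: d²=9 ≤ ρ²=23; F_rep = 23·(3,0)/9² = (0.8519,0.0000)
o2: d²=100 > ρ²=23 → inactive
o3: d²=226 > ρ²=23 → inactive
o4: d²=261 > ρ²=23 → inactive
F = F_att + ΣF_rep = (9.6019,20.0000)
p' = p + 1/5·F = (0.9204,-2.0000)

Fx=9.6019 Fy=20.0000 x'=0.9204 y'=-2.0000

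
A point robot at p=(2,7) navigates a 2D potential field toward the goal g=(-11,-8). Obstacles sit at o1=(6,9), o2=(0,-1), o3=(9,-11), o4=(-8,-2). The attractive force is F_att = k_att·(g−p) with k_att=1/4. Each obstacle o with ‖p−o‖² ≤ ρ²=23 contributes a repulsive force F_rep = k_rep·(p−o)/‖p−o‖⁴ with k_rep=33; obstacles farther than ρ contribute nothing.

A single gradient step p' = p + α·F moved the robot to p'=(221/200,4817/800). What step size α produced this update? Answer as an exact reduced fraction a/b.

α = 1/4

F_att = 1/4·(g−p) = 1/4·(-13,-15) = (-3.2500,-3.7500)
o1: d²=20 ≤ ρ²=23; F_rep = 33·(-4,-2)/20² = (-0.3300,-0.1650)
o2: d²=68 > ρ²=23 → inactive
o3: d²=373 > ρ²=23 → inactive
o4: d²=181 > ρ²=23 → inactive
F = F_att + ΣF_rep = (-3.5800,-3.9150)
Δp = p'−p = (-0.8950,-0.9788); α = Δx/Fx = (-179/200) / (-179/50) = 1/4
check: Δy/Fy = (-783/800) / (-783/200) = 1/4 ✓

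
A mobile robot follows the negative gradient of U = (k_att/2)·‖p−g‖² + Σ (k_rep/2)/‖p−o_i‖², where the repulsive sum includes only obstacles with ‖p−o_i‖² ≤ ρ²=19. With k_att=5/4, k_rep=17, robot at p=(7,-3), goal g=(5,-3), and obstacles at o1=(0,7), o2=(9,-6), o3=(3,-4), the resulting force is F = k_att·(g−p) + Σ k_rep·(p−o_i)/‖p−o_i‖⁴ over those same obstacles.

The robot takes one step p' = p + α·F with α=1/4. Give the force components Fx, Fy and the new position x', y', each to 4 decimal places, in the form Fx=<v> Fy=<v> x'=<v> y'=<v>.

F_att = 5/4·(g−p) = 5/4·(-2,0) = (-2.5000,0.0000)
o1: d²=149 > ρ²=19 → inactive
o2: d²=13 ≤ ρ²=19; F_rep = 17·(-2,3)/13² = (-0.2012,0.3018)
o3: d²=17 ≤ ρ²=19; F_rep = 17·(4,1)/17² = (0.2353,0.0588)
F = F_att + ΣF_rep = (-2.4659,0.3606)
p' = p + 1/4·F = (6.3835,-2.9099)

Fx=-2.4659 Fy=0.3606 x'=6.3835 y'=-2.9099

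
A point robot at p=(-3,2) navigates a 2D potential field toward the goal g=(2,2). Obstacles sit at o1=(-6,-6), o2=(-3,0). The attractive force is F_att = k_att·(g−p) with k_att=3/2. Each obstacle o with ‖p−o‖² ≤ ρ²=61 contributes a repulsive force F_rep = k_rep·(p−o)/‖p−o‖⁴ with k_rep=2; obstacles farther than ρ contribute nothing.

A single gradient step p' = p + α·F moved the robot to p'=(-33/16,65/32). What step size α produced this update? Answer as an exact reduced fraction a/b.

F_att = 3/2·(g−p) = 3/2·(5,0) = (7.5000,0.0000)
o1: d²=73 > ρ²=61 → inactive
o2: d²=4 ≤ ρ²=61; F_rep = 2·(0,2)/4² = (0.0000,0.2500)
F = F_att + ΣF_rep = (7.5000,0.2500)
Δp = p'−p = (0.9375,0.0312); α = Δx/Fx = (15/16) / (15/2) = 1/8
check: Δy/Fy = (1/32) / (1/4) = 1/8 ✓

α = 1/8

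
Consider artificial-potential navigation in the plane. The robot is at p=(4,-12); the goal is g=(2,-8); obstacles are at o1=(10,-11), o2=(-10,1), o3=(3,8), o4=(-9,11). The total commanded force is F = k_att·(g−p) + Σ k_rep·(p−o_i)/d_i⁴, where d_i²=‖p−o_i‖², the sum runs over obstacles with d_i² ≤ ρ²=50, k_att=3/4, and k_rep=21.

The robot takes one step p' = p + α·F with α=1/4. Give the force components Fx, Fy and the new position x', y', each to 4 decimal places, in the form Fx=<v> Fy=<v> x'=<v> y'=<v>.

F_att = 3/4·(g−p) = 3/4·(-2,4) = (-1.5000,3.0000)
o1: d²=37 ≤ ρ²=50; F_rep = 21·(-6,-1)/37² = (-0.0920,-0.0153)
o2: d²=365 > ρ²=50 → inactive
o3: d²=401 > ρ²=50 → inactive
o4: d²=698 > ρ²=50 → inactive
F = F_att + ΣF_rep = (-1.5920,2.9847)
p' = p + 1/4·F = (3.6020,-11.2538)

Fx=-1.5920 Fy=2.9847 x'=3.6020 y'=-11.2538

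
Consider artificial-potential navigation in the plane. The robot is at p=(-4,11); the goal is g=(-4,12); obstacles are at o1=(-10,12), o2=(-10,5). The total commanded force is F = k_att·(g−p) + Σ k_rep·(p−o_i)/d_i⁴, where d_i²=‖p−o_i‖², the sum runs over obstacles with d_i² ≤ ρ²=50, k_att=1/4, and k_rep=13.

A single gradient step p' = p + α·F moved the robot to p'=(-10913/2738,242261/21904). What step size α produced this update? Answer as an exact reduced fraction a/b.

F_att = 1/4·(g−p) = 1/4·(0,1) = (0.0000,0.2500)
o1: d²=37 ≤ ρ²=50; F_rep = 13·(6,-1)/37² = (0.0570,-0.0095)
o2: d²=72 > ρ²=50 → inactive
F = F_att + ΣF_rep = (0.0570,0.2405)
Δp = p'−p = (0.0142,0.0601); α = Δx/Fx = (39/2738) / (78/1369) = 1/4
check: Δy/Fy = (1317/21904) / (1317/5476) = 1/4 ✓

α = 1/4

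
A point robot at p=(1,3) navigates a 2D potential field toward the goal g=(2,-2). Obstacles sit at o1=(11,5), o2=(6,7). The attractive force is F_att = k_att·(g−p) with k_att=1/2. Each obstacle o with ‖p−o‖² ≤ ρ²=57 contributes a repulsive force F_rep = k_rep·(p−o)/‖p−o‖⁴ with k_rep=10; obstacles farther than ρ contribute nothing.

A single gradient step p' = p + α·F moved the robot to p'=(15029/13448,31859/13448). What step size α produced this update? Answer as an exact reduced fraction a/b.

α = 1/4

F_att = 1/2·(g−p) = 1/2·(1,-5) = (0.5000,-2.5000)
o1: d²=104 > ρ²=57 → inactive
o2: d²=41 ≤ ρ²=57; F_rep = 10·(-5,-4)/41² = (-0.0297,-0.0238)
F = F_att + ΣF_rep = (0.4703,-2.5238)
Δp = p'−p = (0.1176,-0.6309); α = Δx/Fx = (1581/13448) / (1581/3362) = 1/4
check: Δy/Fy = (-8485/13448) / (-8485/3362) = 1/4 ✓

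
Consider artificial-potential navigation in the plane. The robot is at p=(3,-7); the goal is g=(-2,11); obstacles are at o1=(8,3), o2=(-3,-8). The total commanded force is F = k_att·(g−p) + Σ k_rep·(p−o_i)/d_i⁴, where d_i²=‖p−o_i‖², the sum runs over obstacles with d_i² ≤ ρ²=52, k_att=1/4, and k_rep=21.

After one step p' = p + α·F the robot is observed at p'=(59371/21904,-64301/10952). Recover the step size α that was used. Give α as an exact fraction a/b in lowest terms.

α = 1/4

F_att = 1/4·(g−p) = 1/4·(-5,18) = (-1.2500,4.5000)
o1: d²=125 > ρ²=52 → inactive
o2: d²=37 ≤ ρ²=52; F_rep = 21·(6,1)/37² = (0.0920,0.0153)
F = F_att + ΣF_rep = (-1.1580,4.5153)
Δp = p'−p = (-0.2895,1.1288); α = Δx/Fx = (-6341/21904) / (-6341/5476) = 1/4
check: Δy/Fy = (12363/10952) / (12363/2738) = 1/4 ✓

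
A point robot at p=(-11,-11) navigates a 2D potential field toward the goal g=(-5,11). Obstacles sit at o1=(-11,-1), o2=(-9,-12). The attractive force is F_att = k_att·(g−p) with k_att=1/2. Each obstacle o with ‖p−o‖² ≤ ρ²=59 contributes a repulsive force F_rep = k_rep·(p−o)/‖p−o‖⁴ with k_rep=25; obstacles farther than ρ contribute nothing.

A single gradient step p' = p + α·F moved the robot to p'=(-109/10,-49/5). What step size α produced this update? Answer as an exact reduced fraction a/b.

F_att = 1/2·(g−p) = 1/2·(6,22) = (3.0000,11.0000)
o1: d²=100 > ρ²=59 → inactive
o2: d²=5 ≤ ρ²=59; F_rep = 25·(-2,1)/5² = (-2.0000,1.0000)
F = F_att + ΣF_rep = (1.0000,12.0000)
Δp = p'−p = (0.1000,1.2000); α = Δx/Fx = (1/10) / (1) = 1/10
check: Δy/Fy = (6/5) / (12) = 1/10 ✓

α = 1/10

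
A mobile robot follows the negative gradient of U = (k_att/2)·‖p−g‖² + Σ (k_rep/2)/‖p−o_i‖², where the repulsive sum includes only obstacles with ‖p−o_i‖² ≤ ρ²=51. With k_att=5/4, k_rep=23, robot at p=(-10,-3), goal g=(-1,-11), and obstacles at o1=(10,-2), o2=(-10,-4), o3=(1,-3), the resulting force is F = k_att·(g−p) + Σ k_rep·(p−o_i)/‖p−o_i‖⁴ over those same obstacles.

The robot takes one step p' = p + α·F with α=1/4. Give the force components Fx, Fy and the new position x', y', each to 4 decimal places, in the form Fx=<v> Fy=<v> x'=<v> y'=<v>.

Fx=11.2500 Fy=13.0000 x'=-7.1875 y'=0.2500

F_att = 5/4·(g−p) = 5/4·(9,-8) = (11.2500,-10.0000)
o1: d²=401 > ρ²=51 → inactive
o2: d²=1 ≤ ρ²=51; F_rep = 23·(0,1)/1² = (0.0000,23.0000)
o3: d²=121 > ρ²=51 → inactive
F = F_att + ΣF_rep = (11.2500,13.0000)
p' = p + 1/4·F = (-7.1875,0.2500)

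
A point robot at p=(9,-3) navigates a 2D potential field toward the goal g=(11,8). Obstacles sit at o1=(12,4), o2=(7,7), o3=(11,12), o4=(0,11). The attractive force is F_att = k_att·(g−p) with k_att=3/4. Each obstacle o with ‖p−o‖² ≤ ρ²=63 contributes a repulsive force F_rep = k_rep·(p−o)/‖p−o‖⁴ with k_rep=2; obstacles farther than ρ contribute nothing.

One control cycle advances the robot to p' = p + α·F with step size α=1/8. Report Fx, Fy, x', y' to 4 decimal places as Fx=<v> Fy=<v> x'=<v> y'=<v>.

F_att = 3/4·(g−p) = 3/4·(2,11) = (1.5000,8.2500)
o1: d²=58 ≤ ρ²=63; F_rep = 2·(-3,-7)/58² = (-0.0018,-0.0042)
o2: d²=104 > ρ²=63 → inactive
o3: d²=229 > ρ²=63 → inactive
o4: d²=277 > ρ²=63 → inactive
F = F_att + ΣF_rep = (1.4982,8.2458)
p' = p + 1/8·F = (9.1873,-1.9693)

Fx=1.4982 Fy=8.2458 x'=9.1873 y'=-1.9693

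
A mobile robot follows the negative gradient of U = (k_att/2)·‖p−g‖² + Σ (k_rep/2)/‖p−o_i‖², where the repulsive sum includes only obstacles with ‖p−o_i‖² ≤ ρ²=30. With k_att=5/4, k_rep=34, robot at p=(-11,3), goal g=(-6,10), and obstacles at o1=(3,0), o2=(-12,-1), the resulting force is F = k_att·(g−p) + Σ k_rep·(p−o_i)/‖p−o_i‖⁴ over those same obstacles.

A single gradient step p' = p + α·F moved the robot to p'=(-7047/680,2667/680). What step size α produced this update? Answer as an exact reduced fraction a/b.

F_att = 5/4·(g−p) = 5/4·(5,7) = (6.2500,8.7500)
o1: d²=205 > ρ²=30 → inactive
o2: d²=17 ≤ ρ²=30; F_rep = 34·(1,4)/17² = (0.1176,0.4706)
F = F_att + ΣF_rep = (6.3676,9.2206)
Δp = p'−p = (0.6368,0.9221); α = Δx/Fx = (433/680) / (433/68) = 1/10
check: Δy/Fy = (627/680) / (627/68) = 1/10 ✓

α = 1/10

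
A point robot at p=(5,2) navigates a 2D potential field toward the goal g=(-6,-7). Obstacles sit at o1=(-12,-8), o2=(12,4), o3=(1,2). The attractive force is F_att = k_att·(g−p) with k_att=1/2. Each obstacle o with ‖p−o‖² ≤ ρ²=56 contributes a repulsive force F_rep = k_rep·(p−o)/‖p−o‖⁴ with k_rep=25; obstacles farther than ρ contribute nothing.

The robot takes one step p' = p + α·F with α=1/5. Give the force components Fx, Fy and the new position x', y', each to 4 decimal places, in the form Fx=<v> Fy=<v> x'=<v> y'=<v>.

F_att = 1/2·(g−p) = 1/2·(-11,-9) = (-5.5000,-4.5000)
o1: d²=389 > ρ²=56 → inactive
o2: d²=53 ≤ ρ²=56; F_rep = 25·(-7,-2)/53² = (-0.0623,-0.0178)
o3: d²=16 ≤ ρ²=56; F_rep = 25·(4,0)/16² = (0.3906,0.0000)
F = F_att + ΣF_rep = (-5.1717,-4.5178)
p' = p + 1/5·F = (3.9657,1.0964)

Fx=-5.1717 Fy=-4.5178 x'=3.9657 y'=1.0964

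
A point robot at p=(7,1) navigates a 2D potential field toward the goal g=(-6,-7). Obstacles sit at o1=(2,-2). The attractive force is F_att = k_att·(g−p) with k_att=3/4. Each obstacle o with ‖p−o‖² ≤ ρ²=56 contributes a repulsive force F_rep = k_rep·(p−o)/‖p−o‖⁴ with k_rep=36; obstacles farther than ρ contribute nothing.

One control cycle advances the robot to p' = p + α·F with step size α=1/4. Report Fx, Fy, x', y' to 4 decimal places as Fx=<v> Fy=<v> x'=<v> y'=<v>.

F_att = 3/4·(g−p) = 3/4·(-13,-8) = (-9.7500,-6.0000)
o1: d²=34 ≤ ρ²=56; F_rep = 36·(5,3)/34² = (0.1557,0.0934)
F = F_att + ΣF_rep = (-9.5943,-5.9066)
p' = p + 1/4·F = (4.6014,-0.4766)

Fx=-9.5943 Fy=-5.9066 x'=4.6014 y'=-0.4766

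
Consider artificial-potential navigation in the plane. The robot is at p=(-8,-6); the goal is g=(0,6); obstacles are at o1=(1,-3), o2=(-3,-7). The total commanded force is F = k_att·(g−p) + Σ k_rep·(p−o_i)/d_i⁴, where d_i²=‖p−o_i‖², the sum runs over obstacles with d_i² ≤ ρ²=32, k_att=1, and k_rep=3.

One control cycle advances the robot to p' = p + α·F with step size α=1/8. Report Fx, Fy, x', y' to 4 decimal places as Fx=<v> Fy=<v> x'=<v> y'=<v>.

Fx=7.9778 Fy=12.0044 x'=-7.0028 y'=-4.4994

F_att = 1·(g−p) = 1·(8,12) = (8.0000,12.0000)
o1: d²=90 > ρ²=32 → inactive
o2: d²=26 ≤ ρ²=32; F_rep = 3·(-5,1)/26² = (-0.0222,0.0044)
F = F_att + ΣF_rep = (7.9778,12.0044)
p' = p + 1/8·F = (-7.0028,-4.4994)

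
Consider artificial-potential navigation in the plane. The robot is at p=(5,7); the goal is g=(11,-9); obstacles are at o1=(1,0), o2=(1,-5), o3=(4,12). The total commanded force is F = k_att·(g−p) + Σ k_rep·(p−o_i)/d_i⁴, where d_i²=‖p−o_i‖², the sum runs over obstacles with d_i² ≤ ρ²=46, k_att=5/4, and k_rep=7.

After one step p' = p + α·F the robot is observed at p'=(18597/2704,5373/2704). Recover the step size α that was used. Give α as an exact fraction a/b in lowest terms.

F_att = 5/4·(g−p) = 5/4·(6,-16) = (7.5000,-20.0000)
o1: d²=65 > ρ²=46 → inactive
o2: d²=160 > ρ²=46 → inactive
o3: d²=26 ≤ ρ²=46; F_rep = 7·(1,-5)/26² = (0.0104,-0.0518)
F = F_att + ΣF_rep = (7.5104,-20.0518)
Δp = p'−p = (1.8776,-5.0129); α = Δx/Fx = (5077/2704) / (5077/676) = 1/4
check: Δy/Fy = (-13555/2704) / (-13555/676) = 1/4 ✓

α = 1/4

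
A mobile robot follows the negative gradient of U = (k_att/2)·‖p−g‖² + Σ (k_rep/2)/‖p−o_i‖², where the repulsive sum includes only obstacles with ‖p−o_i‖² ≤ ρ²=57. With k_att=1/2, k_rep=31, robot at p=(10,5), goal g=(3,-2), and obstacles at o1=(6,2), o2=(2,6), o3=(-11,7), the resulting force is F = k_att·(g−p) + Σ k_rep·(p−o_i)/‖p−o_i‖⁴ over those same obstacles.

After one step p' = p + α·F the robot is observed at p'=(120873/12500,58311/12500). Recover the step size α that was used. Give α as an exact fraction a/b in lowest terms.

F_att = 1/2·(g−p) = 1/2·(-7,-7) = (-3.5000,-3.5000)
o1: d²=25 ≤ ρ²=57; F_rep = 31·(4,3)/25² = (0.1984,0.1488)
o2: d²=65 > ρ²=57 → inactive
o3: d²=445 > ρ²=57 → inactive
F = F_att + ΣF_rep = (-3.3016,-3.3512)
Δp = p'−p = (-0.3302,-0.3351); α = Δx/Fx = (-4127/12500) / (-4127/1250) = 1/10
check: Δy/Fy = (-4189/12500) / (-4189/1250) = 1/10 ✓

α = 1/10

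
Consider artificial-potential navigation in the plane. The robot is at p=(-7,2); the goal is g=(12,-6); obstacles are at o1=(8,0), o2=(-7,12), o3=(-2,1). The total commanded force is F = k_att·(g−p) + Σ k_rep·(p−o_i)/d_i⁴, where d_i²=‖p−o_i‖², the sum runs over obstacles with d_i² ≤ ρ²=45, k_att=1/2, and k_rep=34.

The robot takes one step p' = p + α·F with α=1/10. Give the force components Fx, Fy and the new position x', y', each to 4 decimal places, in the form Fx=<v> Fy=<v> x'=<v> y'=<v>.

F_att = 1/2·(g−p) = 1/2·(19,-8) = (9.5000,-4.0000)
o1: d²=229 > ρ²=45 → inactive
o2: d²=100 > ρ²=45 → inactive
o3: d²=26 ≤ ρ²=45; F_rep = 34·(-5,1)/26² = (-0.2515,0.0503)
F = F_att + ΣF_rep = (9.2485,-3.9497)
p' = p + 1/10·F = (-6.0751,1.6050)

Fx=9.2485 Fy=-3.9497 x'=-6.0751 y'=1.6050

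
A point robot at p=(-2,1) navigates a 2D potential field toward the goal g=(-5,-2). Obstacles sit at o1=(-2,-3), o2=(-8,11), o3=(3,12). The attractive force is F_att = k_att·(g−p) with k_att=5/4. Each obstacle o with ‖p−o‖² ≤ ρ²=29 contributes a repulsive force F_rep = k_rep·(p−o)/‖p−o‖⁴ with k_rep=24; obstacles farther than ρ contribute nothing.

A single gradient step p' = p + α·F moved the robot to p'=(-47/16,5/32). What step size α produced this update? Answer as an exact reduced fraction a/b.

F_att = 5/4·(g−p) = 5/4·(-3,-3) = (-3.7500,-3.7500)
o1: d²=16 ≤ ρ²=29; F_rep = 24·(0,4)/16² = (0.0000,0.3750)
o2: d²=136 > ρ²=29 → inactive
o3: d²=146 > ρ²=29 → inactive
F = F_att + ΣF_rep = (-3.7500,-3.3750)
Δp = p'−p = (-0.9375,-0.8438); α = Δx/Fx = (-15/16) / (-15/4) = 1/4
check: Δy/Fy = (-27/32) / (-27/8) = 1/4 ✓

α = 1/4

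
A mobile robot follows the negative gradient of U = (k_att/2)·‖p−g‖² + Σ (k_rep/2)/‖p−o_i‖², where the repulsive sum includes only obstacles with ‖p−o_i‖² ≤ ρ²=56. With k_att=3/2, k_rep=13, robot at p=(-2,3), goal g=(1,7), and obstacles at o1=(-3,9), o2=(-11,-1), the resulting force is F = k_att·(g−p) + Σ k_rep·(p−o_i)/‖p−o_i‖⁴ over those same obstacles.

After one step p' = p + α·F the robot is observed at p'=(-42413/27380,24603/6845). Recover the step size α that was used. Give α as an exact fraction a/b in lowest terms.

α = 1/10

F_att = 3/2·(g−p) = 3/2·(3,4) = (4.5000,6.0000)
o1: d²=37 ≤ ρ²=56; F_rep = 13·(1,-6)/37² = (0.0095,-0.0570)
o2: d²=97 > ρ²=56 → inactive
F = F_att + ΣF_rep = (4.5095,5.9430)
Δp = p'−p = (0.4509,0.5943); α = Δx/Fx = (12347/27380) / (12347/2738) = 1/10
check: Δy/Fy = (4068/6845) / (8136/1369) = 1/10 ✓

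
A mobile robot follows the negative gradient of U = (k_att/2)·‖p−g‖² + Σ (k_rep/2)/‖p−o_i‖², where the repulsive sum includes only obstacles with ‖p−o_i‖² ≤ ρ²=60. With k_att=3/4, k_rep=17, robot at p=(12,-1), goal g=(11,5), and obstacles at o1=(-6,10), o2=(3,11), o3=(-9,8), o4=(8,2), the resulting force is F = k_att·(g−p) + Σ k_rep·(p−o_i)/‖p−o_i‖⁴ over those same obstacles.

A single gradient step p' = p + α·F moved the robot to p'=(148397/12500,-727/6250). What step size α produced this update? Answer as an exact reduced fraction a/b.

F_att = 3/4·(g−p) = 3/4·(-1,6) = (-0.7500,4.5000)
o1: d²=445 > ρ²=60 → inactive
o2: d²=225 > ρ²=60 → inactive
o3: d²=522 > ρ²=60 → inactive
o4: d²=25 ≤ ρ²=60; F_rep = 17·(4,-3)/25² = (0.1088,-0.0816)
F = F_att + ΣF_rep = (-0.6412,4.4184)
Δp = p'−p = (-0.1282,0.8837); α = Δx/Fx = (-1603/12500) / (-1603/2500) = 1/5
check: Δy/Fy = (5523/6250) / (5523/1250) = 1/5 ✓

α = 1/5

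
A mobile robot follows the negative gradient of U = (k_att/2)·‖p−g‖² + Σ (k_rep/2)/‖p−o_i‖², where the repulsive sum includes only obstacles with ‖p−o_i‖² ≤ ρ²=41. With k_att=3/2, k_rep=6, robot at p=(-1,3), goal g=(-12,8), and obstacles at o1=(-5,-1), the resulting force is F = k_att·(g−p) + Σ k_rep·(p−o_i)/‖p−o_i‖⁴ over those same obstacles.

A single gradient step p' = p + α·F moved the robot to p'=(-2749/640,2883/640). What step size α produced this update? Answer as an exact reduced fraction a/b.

α = 1/5

F_att = 3/2·(g−p) = 3/2·(-11,5) = (-16.5000,7.5000)
o1: d²=32 ≤ ρ²=41; F_rep = 6·(4,4)/32² = (0.0234,0.0234)
F = F_att + ΣF_rep = (-16.4766,7.5234)
Δp = p'−p = (-3.2953,1.5047); α = Δx/Fx = (-2109/640) / (-2109/128) = 1/5
check: Δy/Fy = (963/640) / (963/128) = 1/5 ✓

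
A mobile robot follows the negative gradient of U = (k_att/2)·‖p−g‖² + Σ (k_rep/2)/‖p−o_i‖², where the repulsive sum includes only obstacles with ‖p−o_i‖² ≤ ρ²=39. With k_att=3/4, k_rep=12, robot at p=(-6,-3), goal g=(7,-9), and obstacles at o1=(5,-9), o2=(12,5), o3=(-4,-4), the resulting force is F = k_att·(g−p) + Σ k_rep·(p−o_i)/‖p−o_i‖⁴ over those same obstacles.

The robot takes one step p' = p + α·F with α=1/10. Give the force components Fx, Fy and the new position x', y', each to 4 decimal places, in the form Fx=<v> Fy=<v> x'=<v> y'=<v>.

Fx=8.7900 Fy=-4.0200 x'=-5.1210 y'=-3.4020

F_att = 3/4·(g−p) = 3/4·(13,-6) = (9.7500,-4.5000)
o1: d²=157 > ρ²=39 → inactive
o2: d²=388 > ρ²=39 → inactive
o3: d²=5 ≤ ρ²=39; F_rep = 12·(-2,1)/5² = (-0.9600,0.4800)
F = F_att + ΣF_rep = (8.7900,-4.0200)
p' = p + 1/10·F = (-5.1210,-3.4020)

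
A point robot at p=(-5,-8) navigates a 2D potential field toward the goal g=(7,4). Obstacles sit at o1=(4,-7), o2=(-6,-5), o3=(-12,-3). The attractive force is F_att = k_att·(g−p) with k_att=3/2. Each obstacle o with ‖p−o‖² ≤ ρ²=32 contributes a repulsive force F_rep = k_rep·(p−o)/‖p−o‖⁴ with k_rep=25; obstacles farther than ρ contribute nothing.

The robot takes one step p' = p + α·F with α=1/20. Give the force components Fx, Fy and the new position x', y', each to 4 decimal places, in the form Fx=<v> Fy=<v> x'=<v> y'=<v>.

F_att = 3/2·(g−p) = 3/2·(12,12) = (18.0000,18.0000)
o1: d²=82 > ρ²=32 → inactive
o2: d²=10 ≤ ρ²=32; F_rep = 25·(1,-3)/10² = (0.2500,-0.7500)
o3: d²=74 > ρ²=32 → inactive
F = F_att + ΣF_rep = (18.2500,17.2500)
p' = p + 1/20·F = (-4.0875,-7.1375)

Fx=18.2500 Fy=17.2500 x'=-4.0875 y'=-7.1375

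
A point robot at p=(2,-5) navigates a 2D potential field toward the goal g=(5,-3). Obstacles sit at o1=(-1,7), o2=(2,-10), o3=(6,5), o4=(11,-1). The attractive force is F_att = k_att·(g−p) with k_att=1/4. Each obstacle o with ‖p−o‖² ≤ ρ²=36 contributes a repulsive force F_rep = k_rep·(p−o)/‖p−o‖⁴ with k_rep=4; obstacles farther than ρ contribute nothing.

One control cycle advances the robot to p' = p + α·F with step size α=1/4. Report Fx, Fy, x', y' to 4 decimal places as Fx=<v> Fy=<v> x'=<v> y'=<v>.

Fx=0.7500 Fy=0.5320 x'=2.1875 y'=-4.8670

F_att = 1/4·(g−p) = 1/4·(3,2) = (0.7500,0.5000)
o1: d²=153 > ρ²=36 → inactive
o2: d²=25 ≤ ρ²=36; F_rep = 4·(0,5)/25² = (0.0000,0.0320)
o3: d²=116 > ρ²=36 → inactive
o4: d²=97 > ρ²=36 → inactive
F = F_att + ΣF_rep = (0.7500,0.5320)
p' = p + 1/4·F = (2.1875,-4.8670)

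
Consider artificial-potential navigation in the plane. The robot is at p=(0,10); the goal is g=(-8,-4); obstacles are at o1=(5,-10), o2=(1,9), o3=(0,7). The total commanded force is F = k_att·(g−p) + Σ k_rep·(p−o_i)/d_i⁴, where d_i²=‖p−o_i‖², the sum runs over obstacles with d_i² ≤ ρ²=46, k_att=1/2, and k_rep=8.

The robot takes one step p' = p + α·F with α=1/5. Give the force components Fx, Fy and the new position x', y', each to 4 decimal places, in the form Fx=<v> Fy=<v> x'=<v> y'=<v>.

Fx=-6.0000 Fy=-4.7037 x'=-1.2000 y'=9.0593

F_att = 1/2·(g−p) = 1/2·(-8,-14) = (-4.0000,-7.0000)
o1: d²=425 > ρ²=46 → inactive
o2: d²=2 ≤ ρ²=46; F_rep = 8·(-1,1)/2² = (-2.0000,2.0000)
o3: d²=9 ≤ ρ²=46; F_rep = 8·(0,3)/9² = (0.0000,0.2963)
F = F_att + ΣF_rep = (-6.0000,-4.7037)
p' = p + 1/5·F = (-1.2000,9.0593)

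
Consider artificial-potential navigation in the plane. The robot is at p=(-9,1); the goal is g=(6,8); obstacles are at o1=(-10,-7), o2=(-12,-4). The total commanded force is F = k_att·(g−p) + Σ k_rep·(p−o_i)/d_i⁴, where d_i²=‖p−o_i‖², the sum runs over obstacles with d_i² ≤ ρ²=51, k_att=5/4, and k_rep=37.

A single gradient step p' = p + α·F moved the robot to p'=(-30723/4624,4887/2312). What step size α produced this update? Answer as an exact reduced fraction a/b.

F_att = 5/4·(g−p) = 5/4·(15,7) = (18.7500,8.7500)
o1: d²=65 > ρ²=51 → inactive
o2: d²=34 ≤ ρ²=51; F_rep = 37·(3,5)/34² = (0.0960,0.1600)
F = F_att + ΣF_rep = (18.8460,8.9100)
Δp = p'−p = (2.3558,1.1138); α = Δx/Fx = (10893/4624) / (10893/578) = 1/8
check: Δy/Fy = (2575/2312) / (2575/289) = 1/8 ✓

α = 1/8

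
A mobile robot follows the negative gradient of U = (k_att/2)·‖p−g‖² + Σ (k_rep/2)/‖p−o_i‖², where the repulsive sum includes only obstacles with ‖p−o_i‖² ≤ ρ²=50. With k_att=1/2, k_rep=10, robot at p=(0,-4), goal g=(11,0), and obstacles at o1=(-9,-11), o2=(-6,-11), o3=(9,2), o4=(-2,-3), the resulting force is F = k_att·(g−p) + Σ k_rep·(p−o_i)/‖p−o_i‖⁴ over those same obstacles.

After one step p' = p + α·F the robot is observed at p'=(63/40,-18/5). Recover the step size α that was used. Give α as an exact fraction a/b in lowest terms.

α = 1/4

F_att = 1/2·(g−p) = 1/2·(11,4) = (5.5000,2.0000)
o1: d²=130 > ρ²=50 → inactive
o2: d²=85 > ρ²=50 → inactive
o3: d²=117 > ρ²=50 → inactive
o4: d²=5 ≤ ρ²=50; F_rep = 10·(2,-1)/5² = (0.8000,-0.4000)
F = F_att + ΣF_rep = (6.3000,1.6000)
Δp = p'−p = (1.5750,0.4000); α = Δx/Fx = (63/40) / (63/10) = 1/4
check: Δy/Fy = (2/5) / (8/5) = 1/4 ✓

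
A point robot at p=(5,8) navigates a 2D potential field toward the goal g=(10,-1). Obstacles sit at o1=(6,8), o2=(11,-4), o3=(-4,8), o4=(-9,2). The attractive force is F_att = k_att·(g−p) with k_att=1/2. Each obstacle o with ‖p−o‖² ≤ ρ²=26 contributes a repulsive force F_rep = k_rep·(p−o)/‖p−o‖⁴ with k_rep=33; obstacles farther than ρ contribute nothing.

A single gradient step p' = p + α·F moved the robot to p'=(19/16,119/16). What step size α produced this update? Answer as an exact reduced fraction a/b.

α = 1/8

F_att = 1/2·(g−p) = 1/2·(5,-9) = (2.5000,-4.5000)
o1: d²=1 ≤ ρ²=26; F_rep = 33·(-1,0)/1² = (-33.0000,0.0000)
o2: d²=180 > ρ²=26 → inactive
o3: d²=81 > ρ²=26 → inactive
o4: d²=232 > ρ²=26 → inactive
F = F_att + ΣF_rep = (-30.5000,-4.5000)
Δp = p'−p = (-3.8125,-0.5625); α = Δx/Fx = (-61/16) / (-61/2) = 1/8
check: Δy/Fy = (-9/16) / (-9/2) = 1/8 ✓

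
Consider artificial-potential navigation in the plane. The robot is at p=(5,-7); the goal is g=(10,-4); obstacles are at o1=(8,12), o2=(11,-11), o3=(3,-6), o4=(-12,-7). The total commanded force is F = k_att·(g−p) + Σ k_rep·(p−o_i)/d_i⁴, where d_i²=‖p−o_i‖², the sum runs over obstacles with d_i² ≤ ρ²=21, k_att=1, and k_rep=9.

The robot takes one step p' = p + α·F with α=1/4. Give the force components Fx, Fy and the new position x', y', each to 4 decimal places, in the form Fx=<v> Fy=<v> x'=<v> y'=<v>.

F_att = 1·(g−p) = 1·(5,3) = (5.0000,3.0000)
o1: d²=370 > ρ²=21 → inactive
o2: d²=52 > ρ²=21 → inactive
o3: d²=5 ≤ ρ²=21; F_rep = 9·(2,-1)/5² = (0.7200,-0.3600)
o4: d²=289 > ρ²=21 → inactive
F = F_att + ΣF_rep = (5.7200,2.6400)
p' = p + 1/4·F = (6.4300,-6.3400)

Fx=5.7200 Fy=2.6400 x'=6.4300 y'=-6.3400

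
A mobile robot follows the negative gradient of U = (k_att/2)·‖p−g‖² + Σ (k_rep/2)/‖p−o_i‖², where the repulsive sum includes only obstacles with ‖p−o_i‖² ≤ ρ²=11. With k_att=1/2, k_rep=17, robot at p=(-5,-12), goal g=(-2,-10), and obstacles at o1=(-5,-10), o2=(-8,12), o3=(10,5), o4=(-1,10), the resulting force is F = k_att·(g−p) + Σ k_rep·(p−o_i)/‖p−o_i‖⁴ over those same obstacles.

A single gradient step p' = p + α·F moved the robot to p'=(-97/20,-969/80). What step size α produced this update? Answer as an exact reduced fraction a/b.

F_att = 1/2·(g−p) = 1/2·(3,2) = (1.5000,1.0000)
o1: d²=4 ≤ ρ²=11; F_rep = 17·(0,-2)/4² = (0.0000,-2.1250)
o2: d²=585 > ρ²=11 → inactive
o3: d²=514 > ρ²=11 → inactive
o4: d²=500 > ρ²=11 → inactive
F = F_att + ΣF_rep = (1.5000,-1.1250)
Δp = p'−p = (0.1500,-0.1125); α = Δx/Fx = (3/20) / (3/2) = 1/10
check: Δy/Fy = (-9/80) / (-9/8) = 1/10 ✓

α = 1/10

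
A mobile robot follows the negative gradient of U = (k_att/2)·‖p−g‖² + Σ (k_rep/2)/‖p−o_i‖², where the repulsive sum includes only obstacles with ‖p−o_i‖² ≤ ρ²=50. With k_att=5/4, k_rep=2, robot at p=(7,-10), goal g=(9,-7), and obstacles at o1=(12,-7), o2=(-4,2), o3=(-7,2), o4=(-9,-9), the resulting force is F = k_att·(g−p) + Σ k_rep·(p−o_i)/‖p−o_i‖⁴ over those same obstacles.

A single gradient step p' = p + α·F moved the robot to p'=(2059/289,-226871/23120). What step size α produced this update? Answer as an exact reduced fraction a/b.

F_att = 5/4·(g−p) = 5/4·(2,3) = (2.5000,3.7500)
o1: d²=34 ≤ ρ²=50; F_rep = 2·(-5,-3)/34² = (-0.0087,-0.0052)
o2: d²=265 > ρ²=50 → inactive
o3: d²=340 > ρ²=50 → inactive
o4: d²=257 > ρ²=50 → inactive
F = F_att + ΣF_rep = (2.4913,3.7448)
Δp = p'−p = (0.1246,0.1872); α = Δx/Fx = (36/289) / (720/289) = 1/20
check: Δy/Fy = (4329/23120) / (4329/1156) = 1/20 ✓

α = 1/20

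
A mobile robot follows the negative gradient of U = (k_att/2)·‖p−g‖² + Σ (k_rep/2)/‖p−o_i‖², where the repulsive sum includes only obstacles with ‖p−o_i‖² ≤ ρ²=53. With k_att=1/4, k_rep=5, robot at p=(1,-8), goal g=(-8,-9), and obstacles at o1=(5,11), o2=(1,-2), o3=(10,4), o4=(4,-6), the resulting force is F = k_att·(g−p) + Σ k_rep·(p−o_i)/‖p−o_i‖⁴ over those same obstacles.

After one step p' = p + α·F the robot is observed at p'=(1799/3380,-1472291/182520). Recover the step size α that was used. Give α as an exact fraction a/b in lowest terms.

α = 1/5

F_att = 1/4·(g−p) = 1/4·(-9,-1) = (-2.2500,-0.2500)
o1: d²=377 > ρ²=53 → inactive
o2: d²=36 ≤ ρ²=53; F_rep = 5·(0,-6)/36² = (0.0000,-0.0231)
o3: d²=225 > ρ²=53 → inactive
o4: d²=13 ≤ ρ²=53; F_rep = 5·(-3,-2)/13² = (-0.0888,-0.0592)
F = F_att + ΣF_rep = (-2.3388,-0.3323)
Δp = p'−p = (-0.4678,-0.0665); α = Δx/Fx = (-1581/3380) / (-1581/676) = 1/5
check: Δy/Fy = (-12131/182520) / (-12131/36504) = 1/5 ✓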